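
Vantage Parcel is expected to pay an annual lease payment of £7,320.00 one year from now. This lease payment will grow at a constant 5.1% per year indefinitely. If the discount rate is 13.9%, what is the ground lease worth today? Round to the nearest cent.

£83181.82

Growing perpetuity: P = D₁ / (r − g) = £7,320.0000 / (0.139 − 0.051) = £83,181.82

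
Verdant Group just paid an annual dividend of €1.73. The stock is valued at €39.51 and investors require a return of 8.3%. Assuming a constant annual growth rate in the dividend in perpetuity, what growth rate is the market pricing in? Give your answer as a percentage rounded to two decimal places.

P = D₀(1+g)/(r−g) ⇒ P(r−g) = D₀(1+g) ⇒ g(P+D₀) = P·r − D₀
g = (P·r − D₀)/(P + D₀) = (€39.51×0.083 − €1.73) / (€39.51 + €1.73) = 0.037569

3.76%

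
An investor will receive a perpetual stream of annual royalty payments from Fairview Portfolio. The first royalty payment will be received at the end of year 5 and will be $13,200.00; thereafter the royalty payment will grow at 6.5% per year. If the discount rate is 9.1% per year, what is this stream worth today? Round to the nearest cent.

$358345.19

Value at end of year 4: C₁ / (r − g) = $13,200.00 / (0.091 − 0.065) = $507,692.3077
Discount to today: PV = $507,692.3077 / (1 + 0.091)^4 = $507,692.3077 / 1.416769 = $358,345.19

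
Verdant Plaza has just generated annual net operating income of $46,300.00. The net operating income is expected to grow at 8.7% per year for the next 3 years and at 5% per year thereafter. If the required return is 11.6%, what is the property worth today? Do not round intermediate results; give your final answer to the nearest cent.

D_1 = 50328.10000
D_2 = 54706.64470
D_3 = 59466.12279
Terminal value at year 3: TV = D_3×(1+g_2)/(r−g_2) = 62439.42893/0.066 = 946051.95346
P_0 = D_1/(1+r)^1 + D_2/(1+r)^2 + D_3/(1+r)^3 + TV/(1+r)^3
    = 45096.86380 + 43924.99189 + 42783.57185 + 680647.73398 = 812453.16152

$812453.16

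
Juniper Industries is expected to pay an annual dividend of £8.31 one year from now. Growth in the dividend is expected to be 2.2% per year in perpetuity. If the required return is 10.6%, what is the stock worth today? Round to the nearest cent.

£98.93

Growing perpetuity: P = D₁ / (r − g) = £8.3100 / (0.106 − 0.022) = £98.93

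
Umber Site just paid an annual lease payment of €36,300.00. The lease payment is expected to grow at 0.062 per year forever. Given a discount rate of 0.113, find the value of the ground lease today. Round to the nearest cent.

D₁ = D₀ × (1 + g) = €36,300.00 × 1.062 = €38,550.6000
Growing perpetuity: P = D₁ / (r − g) = €38,550.6000 / (0.113 − 0.062) = €755,894.12

€755894.12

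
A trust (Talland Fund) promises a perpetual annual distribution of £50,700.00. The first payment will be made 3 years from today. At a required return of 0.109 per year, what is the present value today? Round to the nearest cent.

£378197.25

Value at end of year 2: C / r = £50,700.00 / 0.109 = £465,137.6147
Discount to today: PV = £465,137.6147 / (1 + 0.109)^2 = £465,137.6147 / 1.229881 = £378,197.25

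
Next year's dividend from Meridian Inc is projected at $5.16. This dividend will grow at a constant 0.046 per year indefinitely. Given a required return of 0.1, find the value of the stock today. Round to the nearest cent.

Growing perpetuity: P = D₁ / (r − g) = $5.1600 / (0.1 − 0.046) = $95.56

$95.56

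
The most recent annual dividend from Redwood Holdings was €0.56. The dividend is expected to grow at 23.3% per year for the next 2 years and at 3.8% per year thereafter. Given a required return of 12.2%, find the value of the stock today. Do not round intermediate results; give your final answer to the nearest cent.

€9.65

D_1 = 0.69048
D_2 = 0.85136
Terminal value at year 2: TV = D_2×(1+g_2)/(r−g_2) = 0.88371/0.084 = 10.52040
P_0 = D_1/(1+r)^1 + D_2/(1+r)^2 + TV/(1+r)^2
    = 0.61540 + 0.67628 + 8.35693 = 9.64861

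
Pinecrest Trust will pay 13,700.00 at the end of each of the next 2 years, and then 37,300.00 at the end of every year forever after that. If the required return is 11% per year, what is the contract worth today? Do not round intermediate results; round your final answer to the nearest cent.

PV of 2-year annuity: 13,700.00 × [1 − (1+0.11)^−2] / 0.11 = 23461.56968
Perpetuity value at year 2: 37,300.00 / 0.11 = 339090.90909
PV of perpetuity: 339090.90909 / (1+0.11)^2 = 275213.78873
Total PV = 23461.56968 + 275213.78873 = 298675.35841

298675.36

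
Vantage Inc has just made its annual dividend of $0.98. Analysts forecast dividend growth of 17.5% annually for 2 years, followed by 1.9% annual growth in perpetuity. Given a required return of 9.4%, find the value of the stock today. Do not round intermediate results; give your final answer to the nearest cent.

$17.54

D_1 = 1.15150
D_2 = 1.35301
Terminal value at year 2: TV = D_2×(1+g_2)/(r−g_2) = 1.37872/0.075 = 18.38293
P_0 = D_1/(1+r)^1 + D_2/(1+r)^2 + TV/(1+r)^2
    = 1.05256 + 1.13049 + 15.35961 = 17.54266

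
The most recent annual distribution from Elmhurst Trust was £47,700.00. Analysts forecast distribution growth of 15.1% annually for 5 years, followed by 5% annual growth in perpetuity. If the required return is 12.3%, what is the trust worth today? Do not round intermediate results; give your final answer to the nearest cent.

D_1 = 54902.70000
D_2 = 63193.00770
D_3 = 72735.15186
D_4 = 83718.15979
D_5 = 96359.60192
Terminal value at year 5: TV = D_5×(1+g_2)/(r−g_2) = 101177.58202/0.073 = 1385994.27423
P_0 = D_1/(1+r)^1 + D_2/(1+r)^2 + D_3/(1+r)^3 + D_4/(1+r)^4 + D_5/(1+r)^5 + TV/(1+r)^5
    = 48889.31434 + 50108.28210 + 51357.64265 + 52638.15378 + 53950.59216 + 776001.66812 = 1032945.65315

£1032945.65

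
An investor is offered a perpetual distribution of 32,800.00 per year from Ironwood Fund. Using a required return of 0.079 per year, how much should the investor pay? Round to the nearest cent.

Level perpetuity: PV = C / r = 32,800.00 / 0.079 = 415,189.87

415189.87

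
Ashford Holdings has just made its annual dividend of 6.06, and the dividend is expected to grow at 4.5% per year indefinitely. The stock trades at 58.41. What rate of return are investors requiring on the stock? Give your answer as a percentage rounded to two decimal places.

D₁ = 6.06 × 1.045 = 6.3327
P = D₁/(r − g) ⇒ r = D₁/P + g = 6.3327/58.41 + 0.045 = 0.108418 + 0.045 = 0.153418

15.34%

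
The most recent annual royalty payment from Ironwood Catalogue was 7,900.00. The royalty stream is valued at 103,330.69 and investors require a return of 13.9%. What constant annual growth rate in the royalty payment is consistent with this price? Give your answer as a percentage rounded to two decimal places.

P = D₀(1+g)/(r−g) ⇒ P(r−g) = D₀(1+g) ⇒ g(P+D₀) = P·r − D₀
g = (P·r − D₀)/(P + D₀) = (103,330.69×0.139 − 7,900.00) / (103,330.69 + 7,900.00) = 0.058104

5.81%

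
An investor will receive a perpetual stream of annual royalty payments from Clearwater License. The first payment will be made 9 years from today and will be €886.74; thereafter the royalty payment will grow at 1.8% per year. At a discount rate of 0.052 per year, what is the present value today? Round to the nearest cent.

Value at end of year 8: C₁ / (r − g) = €886.74 / (0.052 − 0.018) = €26,080.5882
Discount to today: PV = €26,080.5882 / (1 + 0.052)^8 = €26,080.5882 / 1.500120 = €17,385.67

€17385.67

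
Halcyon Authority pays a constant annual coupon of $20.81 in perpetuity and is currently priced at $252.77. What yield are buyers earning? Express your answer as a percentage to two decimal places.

P = C/r ⇒ r = C/P = $20.81/$252.77 = 0.082328

8.23%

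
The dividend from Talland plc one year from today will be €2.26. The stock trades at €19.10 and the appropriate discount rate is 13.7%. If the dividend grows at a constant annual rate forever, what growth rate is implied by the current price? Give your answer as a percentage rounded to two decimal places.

1.87%

P = D₁/(r−g) ⇒ g = r − D₁/P = 0.137 − €2.26/€19.10 = 0.018675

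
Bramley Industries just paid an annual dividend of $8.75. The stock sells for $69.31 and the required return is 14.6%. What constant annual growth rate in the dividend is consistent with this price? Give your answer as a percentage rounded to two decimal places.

P = D₀(1+g)/(r−g) ⇒ P(r−g) = D₀(1+g) ⇒ g(P+D₀) = P·r − D₀
g = (P·r − D₀)/(P + D₀) = ($69.31×0.146 − $8.75) / ($69.31 + $8.75) = 0.017541

1.75%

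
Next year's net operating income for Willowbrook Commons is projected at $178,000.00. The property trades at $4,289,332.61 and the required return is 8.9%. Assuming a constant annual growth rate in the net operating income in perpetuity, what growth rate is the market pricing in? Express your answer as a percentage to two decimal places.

P = D₁/(r−g) ⇒ g = r − D₁/P = 0.089 − $178,000.00/$4,289,332.61 = 0.047502

4.75%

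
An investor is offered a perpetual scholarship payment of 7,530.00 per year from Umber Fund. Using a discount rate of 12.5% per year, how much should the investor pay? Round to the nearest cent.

Level perpetuity: PV = C / r = 7,530.00 / 0.125 = 60,240.00

60240.00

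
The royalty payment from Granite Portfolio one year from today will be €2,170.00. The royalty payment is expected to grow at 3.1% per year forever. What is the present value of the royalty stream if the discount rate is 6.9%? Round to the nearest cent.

Growing perpetuity: P = D₁ / (r − g) = €2,170.0000 / (0.069 − 0.031) = €57,105.26

€57105.26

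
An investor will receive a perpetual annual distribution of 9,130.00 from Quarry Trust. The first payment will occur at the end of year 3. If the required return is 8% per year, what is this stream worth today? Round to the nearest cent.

97843.79

Value at end of year 2: C / r = 9,130.00 / 0.08 = 114,125.0000
Discount to today: PV = 114,125.0000 / (1 + 0.08)^2 = 114,125.0000 / 1.166400 = 97,843.79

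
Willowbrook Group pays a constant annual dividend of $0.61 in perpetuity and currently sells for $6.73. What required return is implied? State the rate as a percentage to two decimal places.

9.06%

P = C/r ⇒ r = C/P = $0.61/$6.73 = 0.090639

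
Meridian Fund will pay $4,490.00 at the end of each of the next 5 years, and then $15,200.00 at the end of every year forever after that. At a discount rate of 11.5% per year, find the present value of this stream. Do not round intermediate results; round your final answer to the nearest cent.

$93083.72

PV of 5-year annuity: $4,490.00 × [1 − (1+0.115)^−5] / 0.115 = 16387.95153
Perpetuity value at year 5: $15,200.00 / 0.115 = 132173.91304
PV of perpetuity: 132173.91304 / (1+0.115)^5 = 76695.76977
Total PV = 16387.95153 + 76695.76977 = 93083.72130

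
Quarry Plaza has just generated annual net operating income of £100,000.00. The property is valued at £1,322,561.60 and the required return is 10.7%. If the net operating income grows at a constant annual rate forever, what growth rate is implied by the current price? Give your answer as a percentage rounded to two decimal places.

2.92%

P = D₀(1+g)/(r−g) ⇒ P(r−g) = D₀(1+g) ⇒ g(P+D₀) = P·r − D₀
g = (P·r − D₀)/(P + D₀) = (£1,322,561.60×0.107 − £100,000.00) / (£1,322,561.60 + £100,000.00) = 0.029183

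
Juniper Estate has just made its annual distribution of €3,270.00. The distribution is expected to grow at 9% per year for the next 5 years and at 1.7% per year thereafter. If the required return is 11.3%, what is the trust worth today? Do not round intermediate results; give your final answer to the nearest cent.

€46571.04

D_1 = 3564.30000
D_2 = 3885.08700
D_3 = 4234.74483
D_4 = 4615.87186
D_5 = 5031.30033
Terminal value at year 5: TV = D_5×(1+g_2)/(r−g_2) = 5116.83244/0.096 = 53300.33790
P_0 = D_1/(1+r)^1 + D_2/(1+r)^2 + D_3/(1+r)^3 + D_4/(1+r)^4 + D_5/(1+r)^5 + TV/(1+r)^5
    = 3202.42588 + 3136.24816 + 3071.43800 + 3007.96714 + 2945.80789 + 31207.15231 = 46571.03937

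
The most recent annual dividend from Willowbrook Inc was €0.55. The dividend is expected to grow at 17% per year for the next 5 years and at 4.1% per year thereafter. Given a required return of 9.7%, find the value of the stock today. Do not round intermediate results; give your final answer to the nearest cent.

D_1 = 0.64350
D_2 = 0.75289
D_3 = 0.88089
D_4 = 1.03064
D_5 = 1.20585
Terminal value at year 5: TV = D_5×(1+g_2)/(r−g_2) = 1.25529/0.056 = 22.41582
P_0 = D_1/(1+r)^1 + D_2/(1+r)^2 + D_3/(1+r)^3 + D_4/(1+r)^4 + D_5/(1+r)^5 + TV/(1+r)^5
    = 0.58660 + 0.62564 + 0.66727 + 0.71167 + 0.75903 + 14.10982 = 17.46003

€17.46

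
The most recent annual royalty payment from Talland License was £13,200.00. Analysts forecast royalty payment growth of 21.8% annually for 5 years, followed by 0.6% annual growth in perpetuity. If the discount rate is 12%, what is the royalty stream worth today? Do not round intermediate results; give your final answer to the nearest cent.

D_1 = 16077.60000
D_2 = 19582.51680
D_3 = 23851.50546
D_4 = 29051.13365
D_5 = 35384.28079
Terminal value at year 5: TV = D_5×(1+g_2)/(r−g_2) = 35596.58647/0.114 = 312250.75855
P_0 = D_1/(1+r)^1 + D_2/(1+r)^2 + D_3/(1+r)^3 + D_4/(1+r)^4 + D_5/(1+r)^5 + TV/(1+r)^5
    = 14355.00000 + 15611.06250 + 16977.03047 + 18462.52063 + 20077.99119 + 177179.46612 = 262663.07091

£262663.07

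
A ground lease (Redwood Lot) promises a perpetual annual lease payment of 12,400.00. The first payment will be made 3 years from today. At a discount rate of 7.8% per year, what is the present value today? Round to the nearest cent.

136801.09

Value at end of year 2: C / r = 12,400.00 / 0.078 = 158,974.3590
Discount to today: PV = 158,974.3590 / (1 + 0.078)^2 = 158,974.3590 / 1.162084 = 136,801.09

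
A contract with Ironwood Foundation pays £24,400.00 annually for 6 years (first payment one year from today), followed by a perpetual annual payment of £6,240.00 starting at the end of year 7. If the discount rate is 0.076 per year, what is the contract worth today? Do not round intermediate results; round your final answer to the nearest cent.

PV of 6-year annuity: £24,400.00 × [1 − (1+0.076)^−6] / 0.076 = 114180.20624
Perpetuity value at year 6: £6,240.00 / 0.076 = 82105.26316
PV of perpetuity: 82105.26316 / (1+0.076)^6 = 52905.07927
Total PV = 114180.20624 + 52905.07927 = 167085.28551

£167085.29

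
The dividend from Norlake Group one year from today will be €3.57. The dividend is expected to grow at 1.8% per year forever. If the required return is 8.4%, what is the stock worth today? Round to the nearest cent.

€54.09

Growing perpetuity: P = D₁ / (r − g) = €3.5700 / (0.084 − 0.018) = €54.09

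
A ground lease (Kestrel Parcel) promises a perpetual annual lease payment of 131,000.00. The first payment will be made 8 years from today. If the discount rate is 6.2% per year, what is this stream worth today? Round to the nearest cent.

Value at end of year 7: C / r = 131,000.00 / 0.062 = 2,112,903.2258
Discount to today: PV = 2,112,903.2258 / (1 + 0.062)^7 = 2,112,903.2258 / 1.523602 = 1,386,781.34

1386781.34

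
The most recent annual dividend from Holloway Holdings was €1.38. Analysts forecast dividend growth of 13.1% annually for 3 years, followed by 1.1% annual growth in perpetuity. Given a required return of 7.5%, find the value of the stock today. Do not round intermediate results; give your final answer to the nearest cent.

D_1 = 1.56078
D_2 = 1.76524
D_3 = 1.99649
Terminal value at year 3: TV = D_3×(1+g_2)/(r−g_2) = 2.01845/0.064 = 31.53829
P_0 = D_1/(1+r)^1 + D_2/(1+r)^2 + D_3/(1+r)^3 + TV/(1+r)^3
    = 1.45189 + 1.52752 + 1.60709 + 25.38708 = 29.97358

€29.97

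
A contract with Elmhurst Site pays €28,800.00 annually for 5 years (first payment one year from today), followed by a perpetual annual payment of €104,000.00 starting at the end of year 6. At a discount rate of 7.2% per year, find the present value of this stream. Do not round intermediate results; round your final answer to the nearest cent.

PV of 5-year annuity: €28,800.00 × [1 − (1+0.072)^−5] / 0.072 = 117456.01605
Perpetuity value at year 5: €104,000.00 / 0.072 = 1444444.44444
PV of perpetuity: 1444444.44444 / (1+0.072)^5 = 1020297.71982
Total PV = 117456.01605 + 1020297.71982 = 1137753.73587

€1137753.74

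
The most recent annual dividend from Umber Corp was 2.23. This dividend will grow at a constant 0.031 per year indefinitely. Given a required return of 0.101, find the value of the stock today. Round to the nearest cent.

D₁ = D₀ × (1 + g) = 2.23 × 1.031 = 2.2991
Growing perpetuity: P = D₁ / (r − g) = 2.2991 / (0.101 − 0.031) = 32.84

32.84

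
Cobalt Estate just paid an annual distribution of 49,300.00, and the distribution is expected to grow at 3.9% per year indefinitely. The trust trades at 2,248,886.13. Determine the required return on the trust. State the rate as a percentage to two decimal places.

D₁ = 49,300.00 × 1.039 = 51,222.7000
P = D₁/(r − g) ⇒ r = D₁/P + g = 51,222.7000/2,248,886.13 + 0.039 = 0.022777 + 0.039 = 0.061777

6.18%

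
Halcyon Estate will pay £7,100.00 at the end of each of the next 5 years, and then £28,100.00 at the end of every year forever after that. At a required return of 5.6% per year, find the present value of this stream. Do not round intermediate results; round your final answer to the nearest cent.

PV of 5-year annuity: £7,100.00 × [1 − (1+0.056)^−5] / 0.056 = 30236.05829
Perpetuity value at year 5: £28,100.00 / 0.056 = 501785.71429
PV of perpetuity: 501785.71429 / (1+0.056)^5 = 382119.06104
Total PV = 30236.05829 + 382119.06104 = 412355.11934

£412355.12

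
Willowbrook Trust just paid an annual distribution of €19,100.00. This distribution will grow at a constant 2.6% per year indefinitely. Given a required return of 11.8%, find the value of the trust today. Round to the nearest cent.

€213006.52

D₁ = D₀ × (1 + g) = €19,100.00 × 1.026 = €19,596.6000
Growing perpetuity: P = D₁ / (r − g) = €19,596.6000 / (0.118 − 0.026) = €213,006.52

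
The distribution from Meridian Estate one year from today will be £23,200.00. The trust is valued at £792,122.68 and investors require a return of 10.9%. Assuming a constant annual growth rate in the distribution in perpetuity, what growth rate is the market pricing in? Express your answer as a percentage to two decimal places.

P = D₁/(r−g) ⇒ g = r − D₁/P = 0.109 − £23,200.00/£792,122.68 = 0.079712

7.97%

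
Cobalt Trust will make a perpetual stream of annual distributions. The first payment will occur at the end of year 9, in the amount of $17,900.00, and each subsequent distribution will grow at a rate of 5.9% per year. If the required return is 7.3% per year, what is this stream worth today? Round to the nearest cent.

Value at end of year 8: C₁ / (r − g) = $17,900.00 / (0.073 − 0.059) = $1,278,571.4286
Discount to today: PV = $1,278,571.4286 / (1 + 0.073)^8 = $1,278,571.4286 / 1.757105 = $727,657.85

$727657.85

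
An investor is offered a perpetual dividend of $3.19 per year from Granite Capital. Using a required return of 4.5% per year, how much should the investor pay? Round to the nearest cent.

Level perpetuity: PV = C / r = $3.19 / 0.045 = $70.89

$70.89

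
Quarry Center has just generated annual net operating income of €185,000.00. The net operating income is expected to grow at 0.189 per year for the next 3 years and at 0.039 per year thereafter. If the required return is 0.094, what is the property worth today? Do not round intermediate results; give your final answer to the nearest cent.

€5143699.27

D_1 = 219965.00000
D_2 = 261538.38500
D_3 = 310969.13977
Terminal value at year 3: TV = D_3×(1+g_2)/(r−g_2) = 323096.93622/0.055 = 5874489.74938
P_0 = D_1/(1+r)^1 + D_2/(1+r)^2 + D_3/(1+r)^3 + TV/(1+r)^3
    = 201064.89945 + 218524.83131 + 237500.93640 + 4486608.59854 = 5143699.26570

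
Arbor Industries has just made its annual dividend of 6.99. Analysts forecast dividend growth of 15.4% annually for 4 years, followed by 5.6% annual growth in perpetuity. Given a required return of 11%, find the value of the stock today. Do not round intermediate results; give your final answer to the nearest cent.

D_1 = 8.06646
D_2 = 9.30869
D_3 = 10.74223
D_4 = 12.39654
Terminal value at year 4: TV = D_4×(1+g_2)/(r−g_2) = 13.09074/0.054 = 242.42118
P_0 = D_1/(1+r)^1 + D_2/(1+r)^2 + D_3/(1+r)^3 + D_4/(1+r)^4 + TV/(1+r)^4
    = 7.26708 + 7.55515 + 7.85463 + 8.16598 + 159.69034 = 190.53318

190.53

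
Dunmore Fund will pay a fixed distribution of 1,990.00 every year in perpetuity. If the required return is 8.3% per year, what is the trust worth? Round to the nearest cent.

Level perpetuity: PV = C / r = 1,990.00 / 0.083 = 23,975.90

23975.90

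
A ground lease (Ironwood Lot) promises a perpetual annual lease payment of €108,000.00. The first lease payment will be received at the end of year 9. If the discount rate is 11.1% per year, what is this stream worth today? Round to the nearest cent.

Value at end of year 8: C / r = €108,000.00 / 0.111 = €972,972.9730
Discount to today: PV = €972,972.9730 / (1 + 0.111)^8 = €972,972.9730 / 2.321200 = €419,168.18

€419168.18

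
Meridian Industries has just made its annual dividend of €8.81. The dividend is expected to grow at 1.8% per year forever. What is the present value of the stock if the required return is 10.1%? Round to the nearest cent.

D₁ = D₀ × (1 + g) = €8.81 × 1.018 = €8.9686
Growing perpetuity: P = D₁ / (r − g) = €8.9686 / (0.101 − 0.018) = €108.06

€108.06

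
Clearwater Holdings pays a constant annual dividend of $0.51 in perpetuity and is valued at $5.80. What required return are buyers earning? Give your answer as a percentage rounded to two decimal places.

P = C/r ⇒ r = C/P = $0.51/$5.80 = 0.087931

8.79%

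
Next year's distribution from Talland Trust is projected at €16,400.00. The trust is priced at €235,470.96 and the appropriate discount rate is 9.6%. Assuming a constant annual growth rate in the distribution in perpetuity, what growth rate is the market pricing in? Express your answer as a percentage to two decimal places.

P = D₁/(r−g) ⇒ g = r − D₁/P = 0.096 − €16,400.00/€235,470.96 = 0.026352

2.64%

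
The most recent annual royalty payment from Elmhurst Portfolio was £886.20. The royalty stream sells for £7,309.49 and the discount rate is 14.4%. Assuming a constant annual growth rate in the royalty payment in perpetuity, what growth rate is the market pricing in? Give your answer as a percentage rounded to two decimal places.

P = D₀(1+g)/(r−g) ⇒ P(r−g) = D₀(1+g) ⇒ g(P+D₀) = P·r − D₀
g = (P·r − D₀)/(P + D₀) = (£7,309.49×0.144 − £886.20) / (£7,309.49 + £886.20) = 0.020299

2.03%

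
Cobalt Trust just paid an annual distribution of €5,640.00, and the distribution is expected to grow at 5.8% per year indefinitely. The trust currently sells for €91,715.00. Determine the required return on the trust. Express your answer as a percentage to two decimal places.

12.31%

D₁ = €5,640.00 × 1.058 = €5,967.1200
P = D₁/(r − g) ⇒ r = D₁/P + g = €5,967.1200/€91,715.00 + 0.058 = 0.065062 + 0.058 = 0.123062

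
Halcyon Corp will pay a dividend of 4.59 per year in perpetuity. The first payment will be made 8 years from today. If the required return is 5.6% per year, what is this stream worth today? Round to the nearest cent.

Value at end of year 7: C / r = 4.59 / 0.056 = 81.9643
Discount to today: PV = 81.9643 / (1 + 0.056)^7 = 81.9643 / 1.464359 = 55.97

55.97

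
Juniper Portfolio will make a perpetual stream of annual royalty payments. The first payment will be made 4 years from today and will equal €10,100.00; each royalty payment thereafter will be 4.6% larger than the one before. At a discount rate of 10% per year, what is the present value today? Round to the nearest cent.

€140523.69

Value at end of year 3: C₁ / (r − g) = €10,100.00 / (0.1 − 0.046) = €187,037.0370
Discount to today: PV = €187,037.0370 / (1 + 0.1)^3 = €187,037.0370 / 1.331000 = €140,523.69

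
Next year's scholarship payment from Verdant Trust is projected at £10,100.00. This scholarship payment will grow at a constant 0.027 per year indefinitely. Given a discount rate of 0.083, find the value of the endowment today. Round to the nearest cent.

£180357.14

Growing perpetuity: P = D₁ / (r − g) = £10,100.0000 / (0.083 − 0.027) = £180,357.14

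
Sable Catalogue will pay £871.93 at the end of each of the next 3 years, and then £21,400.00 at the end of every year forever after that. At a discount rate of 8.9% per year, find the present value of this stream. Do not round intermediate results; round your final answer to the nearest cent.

PV of 3-year annuity: £871.93 × [1 − (1+0.089)^−3] / 0.089 = 2211.05125
Perpetuity value at year 3: £21,400.00 / 0.089 = 240449.43820
PV of perpetuity: 240449.43820 / (1+0.089)^3 = 186183.04439
Total PV = 2211.05125 + 186183.04439 = 188394.09564

£188394.10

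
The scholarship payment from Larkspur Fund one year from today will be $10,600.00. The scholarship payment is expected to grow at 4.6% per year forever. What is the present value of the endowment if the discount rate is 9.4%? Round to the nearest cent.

Growing perpetuity: P = D₁ / (r − g) = $10,600.0000 / (0.094 − 0.046) = $220,833.33

$220833.33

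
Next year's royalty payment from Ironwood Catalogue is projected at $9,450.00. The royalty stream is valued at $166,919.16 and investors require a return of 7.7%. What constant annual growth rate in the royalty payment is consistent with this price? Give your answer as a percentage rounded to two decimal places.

P = D₁/(r−g) ⇒ g = r − D₁/P = 0.077 − $9,450.00/$166,919.16 = 0.020386

2.04%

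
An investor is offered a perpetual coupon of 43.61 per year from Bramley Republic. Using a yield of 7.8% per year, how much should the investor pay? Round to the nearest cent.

559.10

Level perpetuity: PV = C / r = 43.61 / 0.078 = 559.10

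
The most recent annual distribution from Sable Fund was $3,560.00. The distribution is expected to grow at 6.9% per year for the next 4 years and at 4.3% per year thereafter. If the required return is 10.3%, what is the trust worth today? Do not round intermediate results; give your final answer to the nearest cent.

D_1 = 3805.64000
D_2 = 4068.22916
D_3 = 4348.93697
D_4 = 4649.01362
Terminal value at year 4: TV = D_4×(1+g_2)/(r−g_2) = 4848.92121/0.06 = 80815.35348
P_0 = D_1/(1+r)^1 + D_2/(1+r)^2 + D_3/(1+r)^3 + D_4/(1+r)^4 + TV/(1+r)^4
    = 3450.26292 + 3343.90849 + 3240.83243 + 3140.93370 + 54599.89746 = 67775.83500

$67775.83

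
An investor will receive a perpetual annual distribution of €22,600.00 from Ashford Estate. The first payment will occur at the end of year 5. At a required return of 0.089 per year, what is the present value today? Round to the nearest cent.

Value at end of year 4: C / r = €22,600.00 / 0.089 = €253,932.5843
Discount to today: PV = €253,932.5843 / (1 + 0.089)^4 = €253,932.5843 / 1.406409 = €180,553.92

€180553.92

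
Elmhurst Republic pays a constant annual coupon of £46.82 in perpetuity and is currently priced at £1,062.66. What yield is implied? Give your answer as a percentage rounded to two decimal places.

4.41%

P = C/r ⇒ r = C/P = £46.82/£1,062.66 = 0.044059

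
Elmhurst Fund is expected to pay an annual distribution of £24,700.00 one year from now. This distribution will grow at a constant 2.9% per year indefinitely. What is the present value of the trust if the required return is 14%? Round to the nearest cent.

Growing perpetuity: P = D₁ / (r − g) = £24,700.0000 / (0.14 − 0.029) = £222,522.52

£222522.52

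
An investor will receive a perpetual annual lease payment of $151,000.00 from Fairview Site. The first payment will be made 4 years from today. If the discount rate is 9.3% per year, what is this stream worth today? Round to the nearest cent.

$1243464.85

Value at end of year 3: C / r = $151,000.00 / 0.093 = $1,623,655.9140
Discount to today: PV = $1,623,655.9140 / (1 + 0.093)^3 = $1,623,655.9140 / 1.305751 = $1,243,464.85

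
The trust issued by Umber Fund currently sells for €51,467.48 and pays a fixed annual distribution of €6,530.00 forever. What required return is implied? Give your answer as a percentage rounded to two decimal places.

12.69%

P = C/r ⇒ r = C/P = €6,530.00/€51,467.48 = 0.126876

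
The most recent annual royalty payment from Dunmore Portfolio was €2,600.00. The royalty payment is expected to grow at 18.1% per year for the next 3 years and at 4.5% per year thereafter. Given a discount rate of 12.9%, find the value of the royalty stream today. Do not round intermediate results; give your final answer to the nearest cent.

€45564.39

D_1 = 3070.60000
D_2 = 3626.37860
D_3 = 4282.75313
Terminal value at year 3: TV = D_3×(1+g_2)/(r−g_2) = 4475.47702/0.084 = 53279.48830
P_0 = D_1/(1+r)^1 + D_2/(1+r)^2 + D_3/(1+r)^3 + TV/(1+r)^3
    = 2719.75199 + 2845.01958 + 2976.05680 + 37023.56370 = 45564.39207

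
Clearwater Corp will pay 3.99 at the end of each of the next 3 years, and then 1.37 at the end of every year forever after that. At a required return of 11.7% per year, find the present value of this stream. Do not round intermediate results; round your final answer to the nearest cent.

PV of 3-year annuity: 3.99 × [1 − (1+0.117)^−3] / 0.117 = 9.63293
Perpetuity value at year 3: 1.37 / 0.117 = 11.70940
PV of perpetuity: 11.70940 / (1+0.117)^3 = 8.40186
Total PV = 9.63293 + 8.40186 = 18.03478

18.03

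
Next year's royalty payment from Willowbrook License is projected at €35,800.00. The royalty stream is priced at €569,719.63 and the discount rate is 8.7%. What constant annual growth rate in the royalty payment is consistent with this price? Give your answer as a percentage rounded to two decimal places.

2.42%

P = D₁/(r−g) ⇒ g = r − D₁/P = 0.087 − €35,800.00/€569,719.63 = 0.024162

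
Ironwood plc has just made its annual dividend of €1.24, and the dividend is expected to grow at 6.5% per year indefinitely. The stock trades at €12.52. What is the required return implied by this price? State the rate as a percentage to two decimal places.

D₁ = €1.24 × 1.065 = €1.3206
P = D₁/(r − g) ⇒ r = D₁/P + g = €1.3206/€12.52 + 0.065 = 0.105479 + 0.065 = 0.170479

17.05%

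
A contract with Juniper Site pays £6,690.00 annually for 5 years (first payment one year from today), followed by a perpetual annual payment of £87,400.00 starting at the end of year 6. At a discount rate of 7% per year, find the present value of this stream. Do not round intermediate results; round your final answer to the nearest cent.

£917644.49

PV of 5-year annuity: £6,690.00 × [1 − (1+0.07)^−5] / 0.07 = 27430.32085
Perpetuity value at year 5: £87,400.00 / 0.07 = 1248571.42857
PV of perpetuity: 1248571.42857 / (1+0.07)^5 = 890214.17267
Total PV = 27430.32085 + 890214.17267 = 917644.49352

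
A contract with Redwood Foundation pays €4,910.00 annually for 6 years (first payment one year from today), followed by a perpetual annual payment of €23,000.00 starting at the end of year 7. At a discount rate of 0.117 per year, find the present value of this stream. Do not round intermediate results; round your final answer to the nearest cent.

€121569.59

PV of 6-year annuity: €4,910.00 × [1 − (1+0.117)^−6] / 0.117 = 20359.70152
Perpetuity value at year 6: €23,000.00 / 0.117 = 196581.19658
PV of perpetuity: 196581.19658 / (1+0.117)^6 = 101209.88598
Total PV = 20359.70152 + 101209.88598 = 121569.58750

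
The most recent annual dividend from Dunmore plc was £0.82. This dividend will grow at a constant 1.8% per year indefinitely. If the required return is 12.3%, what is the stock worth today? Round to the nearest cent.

£7.95

D₁ = D₀ × (1 + g) = £0.82 × 1.018 = £0.8348
Growing perpetuity: P = D₁ / (r − g) = £0.8348 / (0.123 − 0.018) = £7.95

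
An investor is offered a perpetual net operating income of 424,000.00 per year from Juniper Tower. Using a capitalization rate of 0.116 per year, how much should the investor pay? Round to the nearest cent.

Level perpetuity: PV = C / r = 424,000.00 / 0.116 = 3,655,172.41

3655172.41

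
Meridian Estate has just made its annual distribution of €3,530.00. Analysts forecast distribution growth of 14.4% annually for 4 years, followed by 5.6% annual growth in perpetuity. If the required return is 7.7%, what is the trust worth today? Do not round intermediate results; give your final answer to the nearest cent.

D_1 = 4038.32000
D_2 = 4619.83808
D_3 = 5285.09476
D_4 = 6046.14841
Terminal value at year 4: TV = D_4×(1+g_2)/(r−g_2) = 6384.73272/0.021 = 304034.89145
P_0 = D_1/(1+r)^1 + D_2/(1+r)^2 + D_3/(1+r)^3 + D_4/(1+r)^4 + TV/(1+r)^4
    = 3749.60074 + 3982.86281 + 4230.63608 + 4493.82328 + 225975.11365 = 242432.03657

€242432.04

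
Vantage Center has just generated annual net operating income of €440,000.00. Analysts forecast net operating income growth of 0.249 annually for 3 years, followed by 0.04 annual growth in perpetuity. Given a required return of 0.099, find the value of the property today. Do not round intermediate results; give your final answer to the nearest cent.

D_1 = 549560.00000
D_2 = 686400.44000
D_3 = 857314.14956
Terminal value at year 3: TV = D_3×(1+g_2)/(r−g_2) = 891606.71554/0.059 = 15111978.22953
P_0 = D_1/(1+r)^1 + D_2/(1+r)^2 + D_3/(1+r)^3 + TV/(1+r)^3
    = 500054.59509 + 568305.90470 + 645872.67968 + 11384874.35367 = 13099107.53313

€13099107.53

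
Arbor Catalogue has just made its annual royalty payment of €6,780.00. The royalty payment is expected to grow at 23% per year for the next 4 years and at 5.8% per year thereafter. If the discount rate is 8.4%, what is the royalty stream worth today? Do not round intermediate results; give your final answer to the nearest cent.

D_1 = 8339.40000
D_2 = 10257.46200
D_3 = 12616.67826
D_4 = 15518.51426
Terminal value at year 4: TV = D_4×(1+g_2)/(r−g_2) = 16418.58809/0.026 = 631484.15719
P_0 = D_1/(1+r)^1 + D_2/(1+r)^2 + D_3/(1+r)^3 + D_4/(1+r)^4 + TV/(1+r)^4
    = 7693.17343 + 8729.33886 + 9905.06162 + 11239.13818 + 457346.46914 = 494913.18123

€494913.18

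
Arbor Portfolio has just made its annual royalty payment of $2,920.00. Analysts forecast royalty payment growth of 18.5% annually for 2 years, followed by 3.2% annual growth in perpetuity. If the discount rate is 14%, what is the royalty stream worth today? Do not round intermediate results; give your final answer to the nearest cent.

$36338.85

D_1 = 3460.20000
D_2 = 4100.33700
Terminal value at year 2: TV = D_2×(1+g_2)/(r−g_2) = 4231.54778/0.108 = 39180.99800
P_0 = D_1/(1+r)^1 + D_2/(1+r)^2 + TV/(1+r)^2
    = 3035.26316 + 3155.07618 + 30148.50569 = 36338.84503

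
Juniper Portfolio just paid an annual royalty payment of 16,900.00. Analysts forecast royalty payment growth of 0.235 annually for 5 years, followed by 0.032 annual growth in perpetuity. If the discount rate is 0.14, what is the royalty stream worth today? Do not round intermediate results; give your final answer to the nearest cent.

349088.44

D_1 = 20871.50000
D_2 = 25776.30250
D_3 = 31833.73359
D_4 = 39314.66098
D_5 = 48553.60631
Terminal value at year 5: TV = D_5×(1+g_2)/(r−g_2) = 50107.32171/0.108 = 463956.68253
P_0 = D_1/(1+r)^1 + D_2/(1+r)^2 + D_3/(1+r)^3 + D_4/(1+r)^4 + D_5/(1+r)^5 + TV/(1+r)^5
    = 18308.33333 + 19834.02778 + 21486.86343 + 23277.43538 + 25217.22166 + 240964.56253 = 349088.44410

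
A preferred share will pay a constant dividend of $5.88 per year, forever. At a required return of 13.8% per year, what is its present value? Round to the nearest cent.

Level perpetuity: PV = C / r = $5.88 / 0.138 = $42.61

$42.61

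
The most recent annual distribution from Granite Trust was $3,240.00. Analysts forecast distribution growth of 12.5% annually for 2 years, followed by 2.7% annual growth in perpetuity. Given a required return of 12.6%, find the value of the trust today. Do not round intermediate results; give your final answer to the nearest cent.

D_1 = 3645.00000
D_2 = 4100.62500
Terminal value at year 2: TV = D_2×(1+g_2)/(r−g_2) = 4211.34188/0.099 = 42538.80682
P_0 = D_1/(1+r)^1 + D_2/(1+r)^2 + TV/(1+r)^2
    = 3237.12256 + 3234.24767 + 33551.23594 = 40022.60617

$40022.61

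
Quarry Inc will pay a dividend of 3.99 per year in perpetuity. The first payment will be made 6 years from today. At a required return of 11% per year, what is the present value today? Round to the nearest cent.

Value at end of year 5: C / r = 3.99 / 0.11 = 36.2727
Discount to today: PV = 36.2727 / (1 + 0.11)^5 = 36.2727 / 1.685058 = 21.53

21.53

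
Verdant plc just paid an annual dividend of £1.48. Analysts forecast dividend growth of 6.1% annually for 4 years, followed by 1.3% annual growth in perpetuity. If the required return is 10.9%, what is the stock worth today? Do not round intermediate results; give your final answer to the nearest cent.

D_1 = 1.57028
D_2 = 1.66607
D_3 = 1.76770
D_4 = 1.87553
Terminal value at year 4: TV = D_4×(1+g_2)/(r−g_2) = 1.89991/0.096 = 19.79071
P_0 = D_1/(1+r)^1 + D_2/(1+r)^2 + D_3/(1+r)^3 + D_4/(1+r)^4 + TV/(1+r)^4
    = 1.41594 + 1.35466 + 1.29602 + 1.23993 + 13.08384 = 18.39040

£18.39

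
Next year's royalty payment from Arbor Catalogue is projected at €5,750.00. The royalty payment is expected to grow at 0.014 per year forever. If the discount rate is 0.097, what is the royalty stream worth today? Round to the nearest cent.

€69277.11

Growing perpetuity: P = D₁ / (r − g) = €5,750.0000 / (0.097 − 0.014) = €69,277.11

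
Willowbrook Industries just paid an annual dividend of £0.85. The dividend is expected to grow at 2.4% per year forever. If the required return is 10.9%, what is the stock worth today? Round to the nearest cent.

D₁ = D₀ × (1 + g) = £0.85 × 1.024 = £0.8704
Growing perpetuity: P = D₁ / (r − g) = £0.8704 / (0.109 − 0.024) = £10.24

£10.24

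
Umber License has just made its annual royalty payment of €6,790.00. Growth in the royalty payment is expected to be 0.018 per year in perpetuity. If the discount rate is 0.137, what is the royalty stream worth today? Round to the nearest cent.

€58085.88

D₁ = D₀ × (1 + g) = €6,790.00 × 1.018 = €6,912.2200
Growing perpetuity: P = D₁ / (r − g) = €6,912.2200 / (0.137 − 0.018) = €58,085.88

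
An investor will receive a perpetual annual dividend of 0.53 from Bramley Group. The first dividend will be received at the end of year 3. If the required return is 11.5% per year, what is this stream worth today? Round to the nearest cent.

Value at end of year 2: C / r = 0.53 / 0.115 = 4.6087
Discount to today: PV = 4.6087 / (1 + 0.115)^2 = 4.6087 / 1.243225 = 3.71

3.71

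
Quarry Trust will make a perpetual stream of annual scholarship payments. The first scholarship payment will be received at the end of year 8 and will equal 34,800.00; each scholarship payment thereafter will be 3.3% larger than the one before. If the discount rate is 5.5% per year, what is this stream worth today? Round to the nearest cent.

1087400.04

Value at end of year 7: C₁ / (r − g) = 34,800.00 / (0.055 − 0.033) = 1,581,818.1818
Discount to today: PV = 1,581,818.1818 / (1 + 0.055)^7 = 1,581,818.1818 / 1.454679 = 1,087,400.04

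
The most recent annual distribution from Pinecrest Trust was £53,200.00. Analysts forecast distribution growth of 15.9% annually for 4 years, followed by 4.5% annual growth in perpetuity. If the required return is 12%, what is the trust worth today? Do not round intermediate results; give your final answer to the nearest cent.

£1081999.75

D_1 = 61658.80000
D_2 = 71462.54920
D_3 = 82825.09452
D_4 = 95994.28455
Terminal value at year 4: TV = D_4×(1+g_2)/(r−g_2) = 100314.02736/0.075 = 1337520.36476
P_0 = D_1/(1+r)^1 + D_2/(1+r)^2 + D_3/(1+r)^3 + D_4/(1+r)^4 + TV/(1+r)^4
    = 55052.50000 + 56969.50670 + 58953.26630 + 61006.10326 + 850018.37204 = 1081999.74829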